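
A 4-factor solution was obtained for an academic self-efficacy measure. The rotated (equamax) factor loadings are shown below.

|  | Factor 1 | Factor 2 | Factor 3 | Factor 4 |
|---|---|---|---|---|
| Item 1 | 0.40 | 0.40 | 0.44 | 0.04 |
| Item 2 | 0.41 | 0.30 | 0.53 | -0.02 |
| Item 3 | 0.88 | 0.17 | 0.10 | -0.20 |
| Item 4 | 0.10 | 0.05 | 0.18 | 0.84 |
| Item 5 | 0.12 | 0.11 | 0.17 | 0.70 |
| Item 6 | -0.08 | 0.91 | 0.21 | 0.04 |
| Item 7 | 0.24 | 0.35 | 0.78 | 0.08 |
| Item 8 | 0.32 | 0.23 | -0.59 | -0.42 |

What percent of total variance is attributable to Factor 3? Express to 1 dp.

19.3%

SS loadings for Factor 3 = 0.44² + 0.53² + 0.10² + 0.18² + 0.17² + 0.21² + 0.78² + (-0.59)² = 1.5464
With 8 standardized items, total variance = 8. Proportion = 1.5464/8 = 0.1933 → 19.33%.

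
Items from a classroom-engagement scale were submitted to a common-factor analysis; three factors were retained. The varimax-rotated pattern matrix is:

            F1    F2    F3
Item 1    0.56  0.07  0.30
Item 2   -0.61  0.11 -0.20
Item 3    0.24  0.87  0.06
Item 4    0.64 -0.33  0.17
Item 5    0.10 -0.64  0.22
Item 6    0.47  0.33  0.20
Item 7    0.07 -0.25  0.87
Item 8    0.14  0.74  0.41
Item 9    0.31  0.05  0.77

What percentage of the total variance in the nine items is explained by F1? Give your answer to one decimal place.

SS loadings for F1 = 0.56² + (-0.61)² + 0.24² + 0.64² + 0.10² + 0.47² + 0.07² + 0.14² + 0.31² = 1.5044
With 9 standardized items, total variance = 9. Proportion = 1.5044/9 = 0.1672 → 16.72%.

16.7%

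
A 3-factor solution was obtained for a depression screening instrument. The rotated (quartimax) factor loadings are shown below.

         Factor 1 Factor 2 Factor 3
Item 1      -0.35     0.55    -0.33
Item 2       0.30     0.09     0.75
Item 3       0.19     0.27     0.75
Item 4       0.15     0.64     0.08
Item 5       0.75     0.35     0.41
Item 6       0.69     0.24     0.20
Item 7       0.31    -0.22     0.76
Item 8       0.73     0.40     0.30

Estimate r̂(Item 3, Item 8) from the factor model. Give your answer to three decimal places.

0.472

r̂ = Σ λ_i·λ_j across factors = (0.19)(0.73) + (0.27)(0.40) + (0.75)(0.30)
  = +0.1387 +0.1080 +0.2250 = 0.4717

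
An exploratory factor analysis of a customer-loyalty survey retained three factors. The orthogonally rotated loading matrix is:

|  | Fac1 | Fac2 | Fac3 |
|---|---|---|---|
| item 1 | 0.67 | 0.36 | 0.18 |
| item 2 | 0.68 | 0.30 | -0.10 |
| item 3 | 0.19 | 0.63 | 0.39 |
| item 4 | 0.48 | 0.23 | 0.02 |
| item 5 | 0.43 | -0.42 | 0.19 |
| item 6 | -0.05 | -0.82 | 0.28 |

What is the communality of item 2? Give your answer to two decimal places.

h² = 0.68² + 0.30² + (-0.10)² = 0.4624 + 0.0900 + 0.0100 = 0.5624

0.56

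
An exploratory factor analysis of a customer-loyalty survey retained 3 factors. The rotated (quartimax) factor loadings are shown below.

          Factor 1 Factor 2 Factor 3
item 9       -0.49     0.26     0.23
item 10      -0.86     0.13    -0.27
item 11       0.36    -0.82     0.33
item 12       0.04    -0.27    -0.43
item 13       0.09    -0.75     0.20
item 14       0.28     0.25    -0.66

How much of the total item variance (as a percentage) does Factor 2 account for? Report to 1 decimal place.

SS loadings for Factor 2 = 0.26² + 0.13² + (-0.82)² + (-0.27)² + (-0.75)² + 0.25² = 1.4548
With 6 standardized items, total variance = 6. Proportion = 1.4548/6 = 0.2425 → 24.25%.

24.2%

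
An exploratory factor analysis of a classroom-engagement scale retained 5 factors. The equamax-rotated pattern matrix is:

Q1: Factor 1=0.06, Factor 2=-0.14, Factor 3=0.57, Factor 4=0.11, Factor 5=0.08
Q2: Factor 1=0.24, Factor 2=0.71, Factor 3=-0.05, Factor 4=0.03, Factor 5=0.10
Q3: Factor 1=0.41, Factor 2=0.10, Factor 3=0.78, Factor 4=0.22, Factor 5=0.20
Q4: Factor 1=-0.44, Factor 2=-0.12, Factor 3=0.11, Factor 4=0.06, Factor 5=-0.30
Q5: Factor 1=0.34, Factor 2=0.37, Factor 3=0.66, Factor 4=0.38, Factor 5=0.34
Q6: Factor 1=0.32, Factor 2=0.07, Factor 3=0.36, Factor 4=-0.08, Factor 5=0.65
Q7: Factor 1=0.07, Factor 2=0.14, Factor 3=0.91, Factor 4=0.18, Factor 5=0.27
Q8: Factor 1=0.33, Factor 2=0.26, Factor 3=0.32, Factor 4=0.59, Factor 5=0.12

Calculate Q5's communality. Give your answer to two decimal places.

0.95

h² = 0.34² + 0.37² + 0.66² + 0.38² + 0.34² = 0.1156 + 0.1369 + 0.4356 + 0.1444 + 0.1156 = 0.9481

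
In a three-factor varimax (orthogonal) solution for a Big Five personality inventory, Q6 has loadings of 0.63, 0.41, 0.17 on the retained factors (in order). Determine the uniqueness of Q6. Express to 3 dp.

0.406

h² = 0.63² + 0.41² + 0.17² = 0.3969 + 0.1681 + 0.0289 = 0.5939
Uniqueness u² = 1 − h² = 1 − 0.5939 = 0.4061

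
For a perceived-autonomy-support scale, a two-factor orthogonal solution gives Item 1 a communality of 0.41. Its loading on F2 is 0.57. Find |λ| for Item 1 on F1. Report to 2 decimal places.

Under orthogonal rotation h² = Σλ², so λ_F1² = h² − (0.3249) = 0.41 − 0.3249 = 0.0851.
|λ| = √0.0851 = 0.2917.

0.29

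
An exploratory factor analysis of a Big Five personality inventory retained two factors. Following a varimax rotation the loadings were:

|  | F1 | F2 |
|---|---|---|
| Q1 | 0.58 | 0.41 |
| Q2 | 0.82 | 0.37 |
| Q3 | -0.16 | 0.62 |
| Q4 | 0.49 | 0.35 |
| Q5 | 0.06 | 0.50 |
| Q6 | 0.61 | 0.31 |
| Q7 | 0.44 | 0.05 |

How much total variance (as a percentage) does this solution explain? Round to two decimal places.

Communalities: 0.5045, 0.8093, 0.4100, 0.3626, 0.2536, 0.4682, 0.1961; Σh² = 3.0043.
Total variance with 7 standardized items is 7, so the solution explains 3.0043/7 = 0.4292 = 42.92%.

42.92%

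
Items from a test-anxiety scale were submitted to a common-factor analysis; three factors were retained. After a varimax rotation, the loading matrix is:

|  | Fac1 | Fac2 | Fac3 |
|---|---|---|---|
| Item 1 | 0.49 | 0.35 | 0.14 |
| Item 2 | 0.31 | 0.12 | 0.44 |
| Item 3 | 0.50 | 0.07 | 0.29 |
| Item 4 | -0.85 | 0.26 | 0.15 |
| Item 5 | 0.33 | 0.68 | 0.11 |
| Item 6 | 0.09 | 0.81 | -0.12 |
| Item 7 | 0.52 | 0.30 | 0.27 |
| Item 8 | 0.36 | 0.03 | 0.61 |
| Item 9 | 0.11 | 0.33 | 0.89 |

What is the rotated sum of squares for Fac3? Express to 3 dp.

SS loadings for Fac3 = 0.14² + 0.44² + 0.29² + 0.15² + 0.11² + (-0.12)² + 0.27² + 0.61² + 0.89² = 0.0196 + 0.1936 + 0.0841 + 0.0225 + 0.0121 + 0.0144 + 0.0729 + 0.3721 + 0.7921 = 1.5834

1.583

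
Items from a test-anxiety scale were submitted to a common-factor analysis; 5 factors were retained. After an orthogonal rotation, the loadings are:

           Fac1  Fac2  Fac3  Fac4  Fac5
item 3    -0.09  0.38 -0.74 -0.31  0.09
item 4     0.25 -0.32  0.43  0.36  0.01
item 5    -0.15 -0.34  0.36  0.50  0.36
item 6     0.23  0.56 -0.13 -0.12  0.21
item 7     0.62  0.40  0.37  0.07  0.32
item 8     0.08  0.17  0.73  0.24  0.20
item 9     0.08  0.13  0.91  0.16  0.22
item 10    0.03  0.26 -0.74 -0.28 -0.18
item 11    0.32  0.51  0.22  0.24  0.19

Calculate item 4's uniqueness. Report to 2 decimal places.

h² = 0.25² + (-0.32)² + 0.43² + 0.36² + 0.01² = 0.0625 + 0.1024 + 0.1849 + 0.1296 + 0.0001 = 0.4795
Uniqueness u² = 1 − h² = 1 − 0.4795 = 0.5205

0.52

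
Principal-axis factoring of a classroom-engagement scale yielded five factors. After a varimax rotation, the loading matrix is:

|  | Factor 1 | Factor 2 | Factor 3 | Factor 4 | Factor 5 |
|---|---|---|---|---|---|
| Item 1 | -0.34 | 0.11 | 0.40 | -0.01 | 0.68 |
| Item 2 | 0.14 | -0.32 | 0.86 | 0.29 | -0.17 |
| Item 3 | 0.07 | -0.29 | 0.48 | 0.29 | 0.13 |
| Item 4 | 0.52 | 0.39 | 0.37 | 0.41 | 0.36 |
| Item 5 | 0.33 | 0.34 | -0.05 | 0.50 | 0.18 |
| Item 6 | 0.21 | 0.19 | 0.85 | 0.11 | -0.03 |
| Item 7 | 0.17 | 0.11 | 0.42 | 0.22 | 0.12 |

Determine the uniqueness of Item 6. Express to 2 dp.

0.18

h² = 0.21² + 0.19² + 0.85² + 0.11² + (-0.03)² = 0.0441 + 0.0361 + 0.7225 + 0.0121 + 0.0009 = 0.8157
Uniqueness u² = 1 − h² = 1 − 0.8157 = 0.1843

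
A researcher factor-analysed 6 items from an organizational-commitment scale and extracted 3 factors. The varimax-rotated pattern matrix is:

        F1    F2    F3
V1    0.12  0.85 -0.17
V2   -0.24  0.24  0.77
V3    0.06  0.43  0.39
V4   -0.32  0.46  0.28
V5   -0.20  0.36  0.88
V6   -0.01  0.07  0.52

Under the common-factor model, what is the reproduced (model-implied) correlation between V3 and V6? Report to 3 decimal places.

r̂ = Σ λ_i·λ_j across factors = (0.06)(-0.01) + (0.43)(0.07) + (0.39)(0.52)
  = -0.0006 +0.0301 +0.2028 = 0.2323

0.232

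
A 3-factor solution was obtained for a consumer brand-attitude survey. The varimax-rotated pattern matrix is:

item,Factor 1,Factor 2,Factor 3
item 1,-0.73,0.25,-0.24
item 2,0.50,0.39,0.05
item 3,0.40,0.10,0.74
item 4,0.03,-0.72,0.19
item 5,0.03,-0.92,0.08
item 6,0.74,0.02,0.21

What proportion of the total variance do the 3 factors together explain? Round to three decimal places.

0.629

SS loadings by factor: 1.4923, 1.5898, 0.6943; total = 3.7764.
Total variance with 6 standardized items is 6, so the solution explains 3.7764/6 = 0.6294.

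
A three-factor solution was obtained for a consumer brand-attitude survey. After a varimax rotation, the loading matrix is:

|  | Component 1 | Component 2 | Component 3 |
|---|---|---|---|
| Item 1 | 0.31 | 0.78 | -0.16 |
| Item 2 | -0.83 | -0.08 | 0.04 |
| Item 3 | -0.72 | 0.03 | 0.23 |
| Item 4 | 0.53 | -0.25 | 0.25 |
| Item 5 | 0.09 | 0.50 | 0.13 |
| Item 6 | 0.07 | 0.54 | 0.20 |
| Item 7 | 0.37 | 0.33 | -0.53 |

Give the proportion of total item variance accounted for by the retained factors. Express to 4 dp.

SS loadings by factor: 1.7342, 1.3287, 0.4804; total = 3.5433.
Total variance with 7 standardized items is 7, so the solution explains 3.5433/7 = 0.5062.

0.5062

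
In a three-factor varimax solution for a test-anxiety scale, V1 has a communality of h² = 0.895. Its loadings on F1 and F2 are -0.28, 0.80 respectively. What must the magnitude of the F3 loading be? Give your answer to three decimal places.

0.420

Under orthogonal rotation h² = Σλ², so λ_F3² = h² − (0.7184) = 0.895 − 0.7184 = 0.1766.
|λ| = √0.1766 = 0.4202.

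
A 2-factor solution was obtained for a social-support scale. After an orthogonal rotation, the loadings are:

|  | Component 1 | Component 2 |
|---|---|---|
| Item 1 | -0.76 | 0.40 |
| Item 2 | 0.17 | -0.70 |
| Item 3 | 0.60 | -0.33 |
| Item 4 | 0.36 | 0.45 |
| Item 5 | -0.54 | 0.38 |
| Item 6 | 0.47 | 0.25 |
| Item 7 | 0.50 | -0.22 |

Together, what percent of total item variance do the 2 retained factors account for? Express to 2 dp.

43.93%

Communalities: 0.7376, 0.5189, 0.4689, 0.3321, 0.4360, 0.2834, 0.2984; Σh² = 3.0753.
Total variance with 7 standardized items is 7, so the solution explains 3.0753/7 = 0.4393 = 43.93%.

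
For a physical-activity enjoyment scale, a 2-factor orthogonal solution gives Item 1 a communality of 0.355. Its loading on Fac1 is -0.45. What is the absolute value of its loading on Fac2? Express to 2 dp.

Under orthogonal rotation h² = Σλ², so λ_Fac2² = h² − (0.2025) = 0.355 − 0.2025 = 0.1525.
|λ| = √0.1525 = 0.3905.

0.39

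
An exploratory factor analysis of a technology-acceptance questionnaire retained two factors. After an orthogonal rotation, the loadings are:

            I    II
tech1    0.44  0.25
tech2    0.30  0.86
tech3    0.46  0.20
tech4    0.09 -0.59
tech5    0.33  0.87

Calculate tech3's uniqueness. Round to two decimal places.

0.75

h² = 0.46² + 0.20² = 0.2116 + 0.0400 = 0.2516
Uniqueness u² = 1 − h² = 1 − 0.2516 = 0.7484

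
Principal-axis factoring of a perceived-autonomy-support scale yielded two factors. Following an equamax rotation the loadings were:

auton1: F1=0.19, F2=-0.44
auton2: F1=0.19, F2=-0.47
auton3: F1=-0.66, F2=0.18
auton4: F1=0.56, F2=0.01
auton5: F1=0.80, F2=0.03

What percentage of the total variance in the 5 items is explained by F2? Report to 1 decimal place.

9.0%

SS loadings for F2 = (-0.44)² + (-0.47)² + 0.18² + 0.01² + 0.03² = 0.4479
With 5 standardized items, total variance = 5. Proportion = 0.4479/5 = 0.0896 → 8.96%.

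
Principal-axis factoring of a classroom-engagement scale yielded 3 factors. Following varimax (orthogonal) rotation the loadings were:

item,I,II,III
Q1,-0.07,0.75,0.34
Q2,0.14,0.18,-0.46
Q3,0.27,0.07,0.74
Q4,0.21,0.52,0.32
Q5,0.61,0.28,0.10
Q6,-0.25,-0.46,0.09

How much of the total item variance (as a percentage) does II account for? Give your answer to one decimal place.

19.3%

SS loadings for II = 0.75² + 0.18² + 0.07² + 0.52² + 0.28² + (-0.46)² = 1.1602
With 6 standardized items, total variance = 6. Proportion = 1.1602/6 = 0.1934 → 19.34%.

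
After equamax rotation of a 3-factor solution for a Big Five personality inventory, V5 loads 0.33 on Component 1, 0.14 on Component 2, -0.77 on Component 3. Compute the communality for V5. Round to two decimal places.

h² = 0.33² + 0.14² + (-0.77)² = 0.1089 + 0.0196 + 0.5929 = 0.7214

0.72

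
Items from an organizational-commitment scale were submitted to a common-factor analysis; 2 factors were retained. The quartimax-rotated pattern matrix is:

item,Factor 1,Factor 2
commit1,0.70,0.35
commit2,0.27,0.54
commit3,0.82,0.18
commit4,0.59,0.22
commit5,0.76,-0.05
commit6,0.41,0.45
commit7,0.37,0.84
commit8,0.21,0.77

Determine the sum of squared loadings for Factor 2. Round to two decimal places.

SS loadings for Factor 2 = 0.35² + 0.54² + 0.18² + 0.22² + (-0.05)² + 0.45² + 0.84² + 0.77² = 0.1225 + 0.2916 + 0.0324 + 0.0484 + 0.0025 + 0.2025 + 0.7056 + 0.5929 = 1.9984

2.00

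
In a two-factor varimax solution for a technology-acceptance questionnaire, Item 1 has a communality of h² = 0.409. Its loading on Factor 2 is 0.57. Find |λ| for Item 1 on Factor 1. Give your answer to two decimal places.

Under orthogonal rotation h² = Σλ², so λ_Factor 1² = h² − (0.3249) = 0.409 − 0.3249 = 0.0841.
|λ| = √0.0841 = 0.2900.

0.29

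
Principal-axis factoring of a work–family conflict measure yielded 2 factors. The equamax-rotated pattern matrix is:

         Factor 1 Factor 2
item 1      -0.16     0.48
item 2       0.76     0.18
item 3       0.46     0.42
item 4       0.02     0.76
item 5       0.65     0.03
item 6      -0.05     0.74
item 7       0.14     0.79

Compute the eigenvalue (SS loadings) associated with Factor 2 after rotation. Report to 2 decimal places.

SS loadings for Factor 2 = 0.48² + 0.18² + 0.42² + 0.76² + 0.03² + 0.74² + 0.79² = 0.2304 + 0.0324 + 0.1764 + 0.5776 + 0.0009 + 0.5476 + 0.6241 = 2.1894

2.19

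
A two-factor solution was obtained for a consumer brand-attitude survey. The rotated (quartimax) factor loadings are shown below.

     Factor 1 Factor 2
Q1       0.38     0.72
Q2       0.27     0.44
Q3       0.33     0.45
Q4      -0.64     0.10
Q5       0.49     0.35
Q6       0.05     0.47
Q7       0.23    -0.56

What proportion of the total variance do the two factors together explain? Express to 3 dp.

0.373

SS loadings by factor: 1.0313, 1.5815; total = 2.6128.
Total variance with 7 standardized items is 7, so the solution explains 2.6128/7 = 0.3733.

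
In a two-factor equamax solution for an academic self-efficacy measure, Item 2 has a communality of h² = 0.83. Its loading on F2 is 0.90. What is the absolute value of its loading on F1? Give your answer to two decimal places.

Under orthogonal rotation h² = Σλ², so λ_F1² = h² − (0.8100) = 0.83 − 0.8100 = 0.0200.
|λ| = √0.0200 = 0.1414.

0.14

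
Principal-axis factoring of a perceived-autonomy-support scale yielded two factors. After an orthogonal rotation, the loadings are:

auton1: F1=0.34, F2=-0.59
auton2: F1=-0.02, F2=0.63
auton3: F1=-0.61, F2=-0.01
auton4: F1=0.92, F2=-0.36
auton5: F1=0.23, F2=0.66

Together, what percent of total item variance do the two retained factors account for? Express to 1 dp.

54.0%

SS loadings by factor: 1.3874, 1.3103; total = 2.6977.
Total variance with 5 standardized items is 5, so the solution explains 2.6977/5 = 0.5395 = 53.95%.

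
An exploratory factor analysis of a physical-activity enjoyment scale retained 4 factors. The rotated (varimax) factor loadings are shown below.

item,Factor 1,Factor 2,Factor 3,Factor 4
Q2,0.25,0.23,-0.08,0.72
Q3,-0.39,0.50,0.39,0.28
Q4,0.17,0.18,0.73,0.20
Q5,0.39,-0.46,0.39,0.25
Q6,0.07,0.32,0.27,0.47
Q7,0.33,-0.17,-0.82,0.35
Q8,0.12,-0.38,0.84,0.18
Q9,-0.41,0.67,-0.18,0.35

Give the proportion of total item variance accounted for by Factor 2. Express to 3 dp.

SS loadings for Factor 2 = 0.23² + 0.50² + 0.18² + (-0.46)² + 0.32² + (-0.17)² + (-0.38)² + 0.67² = 1.2715
Proportion of variance = 1.2715 / 8 = 0.1589.

0.159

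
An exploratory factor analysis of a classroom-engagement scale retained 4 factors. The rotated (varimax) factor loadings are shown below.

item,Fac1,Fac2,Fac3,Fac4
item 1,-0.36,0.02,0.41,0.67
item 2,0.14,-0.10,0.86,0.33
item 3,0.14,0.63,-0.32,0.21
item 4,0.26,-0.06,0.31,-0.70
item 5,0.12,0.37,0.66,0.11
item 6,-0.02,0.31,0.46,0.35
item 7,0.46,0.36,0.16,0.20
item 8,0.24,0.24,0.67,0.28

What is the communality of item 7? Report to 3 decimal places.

h² = 0.46² + 0.36² + 0.16² + 0.20² = 0.2116 + 0.1296 + 0.0256 + 0.0400 = 0.4068

0.407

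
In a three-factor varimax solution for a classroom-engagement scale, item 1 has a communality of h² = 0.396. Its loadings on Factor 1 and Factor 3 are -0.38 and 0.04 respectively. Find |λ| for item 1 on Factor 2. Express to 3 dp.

Under orthogonal rotation h² = Σλ², so λ_Factor 2² = h² − (0.1460) = 0.396 − 0.1460 = 0.2500.
|λ| = √0.2500 = 0.5000.

0.500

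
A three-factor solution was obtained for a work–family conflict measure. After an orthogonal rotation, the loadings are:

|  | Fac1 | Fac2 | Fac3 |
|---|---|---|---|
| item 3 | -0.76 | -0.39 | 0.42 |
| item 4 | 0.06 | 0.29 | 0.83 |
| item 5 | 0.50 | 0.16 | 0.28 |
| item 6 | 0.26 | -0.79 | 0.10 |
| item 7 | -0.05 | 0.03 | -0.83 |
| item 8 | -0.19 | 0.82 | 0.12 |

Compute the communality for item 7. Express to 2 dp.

h² = (-0.05)² + 0.03² + (-0.83)² = 0.0025 + 0.0009 + 0.6889 = 0.6923

0.69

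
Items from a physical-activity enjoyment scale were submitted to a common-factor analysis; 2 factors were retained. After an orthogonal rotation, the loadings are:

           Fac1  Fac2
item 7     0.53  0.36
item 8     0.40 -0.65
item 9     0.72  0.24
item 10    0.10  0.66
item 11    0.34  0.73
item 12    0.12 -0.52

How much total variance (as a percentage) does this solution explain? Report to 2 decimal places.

SS loadings by factor: 1.0993, 1.8486; total = 2.9479.
Total variance with 6 standardized items is 6, so the solution explains 2.9479/6 = 0.4913 = 49.13%.

49.13%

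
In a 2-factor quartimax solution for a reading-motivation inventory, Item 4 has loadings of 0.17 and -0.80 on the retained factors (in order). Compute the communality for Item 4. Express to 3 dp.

h² = 0.17² + (-0.80)² = 0.0289 + 0.6400 = 0.6689

0.669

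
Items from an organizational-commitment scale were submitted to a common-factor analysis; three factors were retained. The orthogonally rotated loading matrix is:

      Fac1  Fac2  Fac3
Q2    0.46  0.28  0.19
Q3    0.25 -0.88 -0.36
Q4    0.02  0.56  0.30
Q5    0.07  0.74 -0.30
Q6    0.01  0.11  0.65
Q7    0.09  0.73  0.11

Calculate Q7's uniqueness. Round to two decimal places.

h² = 0.09² + 0.73² + 0.11² = 0.0081 + 0.5329 + 0.0121 = 0.5531
Uniqueness u² = 1 − h² = 1 − 0.5531 = 0.4469

0.45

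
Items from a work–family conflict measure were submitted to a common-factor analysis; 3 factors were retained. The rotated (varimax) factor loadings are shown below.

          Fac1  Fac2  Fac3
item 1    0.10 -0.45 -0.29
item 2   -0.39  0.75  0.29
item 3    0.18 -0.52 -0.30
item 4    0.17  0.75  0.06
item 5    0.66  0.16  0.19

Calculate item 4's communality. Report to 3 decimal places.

0.595

h² = 0.17² + 0.75² + 0.06² = 0.0289 + 0.5625 + 0.0036 = 0.5950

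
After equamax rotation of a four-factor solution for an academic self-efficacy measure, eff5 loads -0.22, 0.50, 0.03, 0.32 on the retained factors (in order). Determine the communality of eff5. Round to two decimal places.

h² = (-0.22)² + 0.50² + 0.03² + 0.32² = 0.0484 + 0.2500 + 0.0009 + 0.1024 = 0.4017

0.40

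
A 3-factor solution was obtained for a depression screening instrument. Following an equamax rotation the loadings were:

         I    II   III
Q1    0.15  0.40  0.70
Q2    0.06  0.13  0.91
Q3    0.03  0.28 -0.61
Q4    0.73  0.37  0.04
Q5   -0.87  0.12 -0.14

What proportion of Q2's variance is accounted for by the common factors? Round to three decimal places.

0.849

h² = 0.06² + 0.13² + 0.91² = 0.0036 + 0.0169 + 0.8281 = 0.8486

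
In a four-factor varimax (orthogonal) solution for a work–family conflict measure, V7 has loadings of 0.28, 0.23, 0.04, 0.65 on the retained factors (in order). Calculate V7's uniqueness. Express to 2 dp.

0.44

h² = 0.28² + 0.23² + 0.04² + 0.65² = 0.0784 + 0.0529 + 0.0016 + 0.4225 = 0.5554
Uniqueness u² = 1 − h² = 1 − 0.5554 = 0.4446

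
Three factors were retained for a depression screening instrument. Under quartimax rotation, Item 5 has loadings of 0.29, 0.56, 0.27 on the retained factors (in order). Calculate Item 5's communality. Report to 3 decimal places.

0.471

h² = 0.29² + 0.56² + 0.27² = 0.0841 + 0.3136 + 0.0729 = 0.4706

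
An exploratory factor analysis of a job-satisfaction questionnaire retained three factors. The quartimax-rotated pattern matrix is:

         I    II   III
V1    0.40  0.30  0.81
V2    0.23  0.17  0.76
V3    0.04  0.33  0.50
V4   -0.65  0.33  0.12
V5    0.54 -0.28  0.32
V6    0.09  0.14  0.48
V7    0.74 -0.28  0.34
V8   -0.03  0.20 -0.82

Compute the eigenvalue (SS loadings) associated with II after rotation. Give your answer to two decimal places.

0.55

SS loadings for II = 0.30² + 0.17² + 0.33² + 0.33² + (-0.28)² + 0.14² + (-0.28)² + 0.20² = 0.0900 + 0.0289 + 0.1089 + 0.1089 + 0.0784 + 0.0196 + 0.0784 + 0.0400 = 0.5531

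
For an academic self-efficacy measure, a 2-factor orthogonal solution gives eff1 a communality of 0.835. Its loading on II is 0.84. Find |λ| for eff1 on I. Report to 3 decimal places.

Under orthogonal rotation h² = Σλ², so λ_I² = h² − (0.7056) = 0.835 − 0.7056 = 0.1294.
|λ| = √0.1294 = 0.3597.

0.360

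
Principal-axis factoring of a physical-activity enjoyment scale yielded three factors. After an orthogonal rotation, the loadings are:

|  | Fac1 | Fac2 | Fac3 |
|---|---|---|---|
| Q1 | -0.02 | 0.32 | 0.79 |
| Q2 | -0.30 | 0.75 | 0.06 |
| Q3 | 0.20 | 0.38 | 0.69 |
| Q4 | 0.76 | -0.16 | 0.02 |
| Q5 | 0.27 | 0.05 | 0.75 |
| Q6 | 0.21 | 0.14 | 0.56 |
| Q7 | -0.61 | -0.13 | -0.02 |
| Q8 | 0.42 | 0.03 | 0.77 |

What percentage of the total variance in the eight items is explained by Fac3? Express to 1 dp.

32.2%

SS loadings for Fac3 = 0.79² + 0.06² + 0.69² + 0.02² + 0.75² + 0.56² + (-0.02)² + 0.77² = 2.5736
With 8 standardized items, total variance = 8. Proportion = 2.5736/8 = 0.3217 → 32.17%.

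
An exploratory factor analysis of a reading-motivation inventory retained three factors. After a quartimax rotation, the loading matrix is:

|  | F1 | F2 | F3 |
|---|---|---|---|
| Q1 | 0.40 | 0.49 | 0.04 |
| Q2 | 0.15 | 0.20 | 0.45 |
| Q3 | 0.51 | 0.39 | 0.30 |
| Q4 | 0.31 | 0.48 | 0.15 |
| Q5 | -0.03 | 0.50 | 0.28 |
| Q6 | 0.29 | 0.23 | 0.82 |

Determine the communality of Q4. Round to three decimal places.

0.349

h² = 0.31² + 0.48² + 0.15² = 0.0961 + 0.2304 + 0.0225 = 0.3490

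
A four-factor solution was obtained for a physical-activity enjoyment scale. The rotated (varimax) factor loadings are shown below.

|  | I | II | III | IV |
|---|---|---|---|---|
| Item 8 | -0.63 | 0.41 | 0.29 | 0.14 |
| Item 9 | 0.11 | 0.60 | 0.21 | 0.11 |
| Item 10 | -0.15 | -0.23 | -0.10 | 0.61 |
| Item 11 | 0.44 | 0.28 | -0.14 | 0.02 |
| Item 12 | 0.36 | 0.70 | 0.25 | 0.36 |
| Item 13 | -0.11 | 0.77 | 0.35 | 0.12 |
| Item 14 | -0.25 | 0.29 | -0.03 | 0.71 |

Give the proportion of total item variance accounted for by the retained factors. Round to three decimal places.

0.579

SS loadings by factor: 0.8293, 1.8264, 0.3437, 1.0523; total = 4.0517.
Total variance with 7 standardized items is 7, so the solution explains 4.0517/7 = 0.5788.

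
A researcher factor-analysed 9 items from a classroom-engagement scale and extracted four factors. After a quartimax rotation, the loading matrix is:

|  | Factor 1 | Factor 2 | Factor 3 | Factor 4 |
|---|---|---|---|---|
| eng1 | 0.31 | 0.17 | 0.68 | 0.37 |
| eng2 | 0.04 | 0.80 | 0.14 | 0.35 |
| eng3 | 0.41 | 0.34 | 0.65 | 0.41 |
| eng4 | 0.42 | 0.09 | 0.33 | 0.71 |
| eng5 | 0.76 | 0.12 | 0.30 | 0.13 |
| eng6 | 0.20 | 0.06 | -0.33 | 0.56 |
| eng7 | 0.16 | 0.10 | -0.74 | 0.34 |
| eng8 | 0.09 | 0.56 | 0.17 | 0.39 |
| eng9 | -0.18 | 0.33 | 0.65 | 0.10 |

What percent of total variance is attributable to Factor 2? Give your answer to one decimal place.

13.8%

SS loadings for Factor 2 = 0.17² + 0.80² + 0.34² + 0.09² + 0.12² + 0.06² + 0.10² + 0.56² + 0.33² = 1.2431
With 9 standardized items, total variance = 9. Proportion = 1.2431/9 = 0.1381 → 13.81%.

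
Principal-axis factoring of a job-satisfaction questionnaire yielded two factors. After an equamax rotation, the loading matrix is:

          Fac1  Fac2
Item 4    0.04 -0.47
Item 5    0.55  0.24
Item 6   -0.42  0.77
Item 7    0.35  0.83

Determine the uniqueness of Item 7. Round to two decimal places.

h² = 0.35² + 0.83² = 0.1225 + 0.6889 = 0.8114
Uniqueness u² = 1 − h² = 1 − 0.8114 = 0.1886

0.19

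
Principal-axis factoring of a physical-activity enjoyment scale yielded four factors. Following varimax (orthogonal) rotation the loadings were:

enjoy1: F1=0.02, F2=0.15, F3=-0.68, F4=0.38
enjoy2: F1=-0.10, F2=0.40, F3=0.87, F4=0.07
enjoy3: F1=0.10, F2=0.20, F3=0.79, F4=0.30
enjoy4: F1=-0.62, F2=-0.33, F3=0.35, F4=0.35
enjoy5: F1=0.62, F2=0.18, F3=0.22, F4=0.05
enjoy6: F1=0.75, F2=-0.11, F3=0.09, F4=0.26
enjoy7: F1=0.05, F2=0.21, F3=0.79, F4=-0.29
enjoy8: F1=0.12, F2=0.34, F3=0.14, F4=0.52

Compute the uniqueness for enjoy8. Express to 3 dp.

0.580

h² = 0.12² + 0.34² + 0.14² + 0.52² = 0.0144 + 0.1156 + 0.0196 + 0.2704 = 0.4200
Uniqueness u² = 1 − h² = 1 − 0.4200 = 0.5800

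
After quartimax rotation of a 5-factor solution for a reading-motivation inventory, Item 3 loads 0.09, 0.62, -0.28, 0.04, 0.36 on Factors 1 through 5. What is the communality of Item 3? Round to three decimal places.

h² = 0.09² + 0.62² + (-0.28)² + 0.04² + 0.36² = 0.0081 + 0.3844 + 0.0784 + 0.0016 + 0.1296 = 0.6021

0.602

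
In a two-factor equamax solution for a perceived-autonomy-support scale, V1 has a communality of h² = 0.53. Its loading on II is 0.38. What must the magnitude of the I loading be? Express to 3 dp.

0.621

Under orthogonal rotation h² = Σλ², so λ_I² = h² − (0.1444) = 0.53 − 0.1444 = 0.3856.
|λ| = √0.3856 = 0.6210.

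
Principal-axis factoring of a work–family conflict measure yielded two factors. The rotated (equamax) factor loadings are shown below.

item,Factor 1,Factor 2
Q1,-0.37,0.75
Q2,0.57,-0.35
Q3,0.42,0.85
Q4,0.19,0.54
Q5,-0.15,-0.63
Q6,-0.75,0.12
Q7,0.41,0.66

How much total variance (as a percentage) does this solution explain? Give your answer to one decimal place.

56.8%

SS loadings by factor: 1.4274, 2.5460; total = 3.9734.
Total variance with 7 standardized items is 7, so the solution explains 3.9734/7 = 0.5676 = 56.76%.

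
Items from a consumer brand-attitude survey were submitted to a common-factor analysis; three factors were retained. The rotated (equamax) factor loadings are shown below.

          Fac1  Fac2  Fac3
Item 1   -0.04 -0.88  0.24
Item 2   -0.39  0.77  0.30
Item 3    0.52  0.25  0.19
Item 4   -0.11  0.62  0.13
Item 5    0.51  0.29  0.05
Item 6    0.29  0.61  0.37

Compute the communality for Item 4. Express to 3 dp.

h² = (-0.11)² + 0.62² + 0.13² = 0.0121 + 0.3844 + 0.0169 = 0.4134

0.413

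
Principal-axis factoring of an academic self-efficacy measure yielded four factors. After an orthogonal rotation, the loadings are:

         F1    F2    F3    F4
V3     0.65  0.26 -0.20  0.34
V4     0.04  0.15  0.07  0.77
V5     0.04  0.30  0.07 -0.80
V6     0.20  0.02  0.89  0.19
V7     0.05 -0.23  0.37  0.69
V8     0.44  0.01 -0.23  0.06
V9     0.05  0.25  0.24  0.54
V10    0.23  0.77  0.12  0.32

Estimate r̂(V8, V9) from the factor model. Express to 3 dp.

0.002

r̂ = Σ λ_i·λ_j across factors = (0.44)(0.05) + (0.01)(0.25) + (-0.23)(0.24) + (0.06)(0.54)
  = +0.0220 +0.0025 -0.0552 +0.0324 = 0.0017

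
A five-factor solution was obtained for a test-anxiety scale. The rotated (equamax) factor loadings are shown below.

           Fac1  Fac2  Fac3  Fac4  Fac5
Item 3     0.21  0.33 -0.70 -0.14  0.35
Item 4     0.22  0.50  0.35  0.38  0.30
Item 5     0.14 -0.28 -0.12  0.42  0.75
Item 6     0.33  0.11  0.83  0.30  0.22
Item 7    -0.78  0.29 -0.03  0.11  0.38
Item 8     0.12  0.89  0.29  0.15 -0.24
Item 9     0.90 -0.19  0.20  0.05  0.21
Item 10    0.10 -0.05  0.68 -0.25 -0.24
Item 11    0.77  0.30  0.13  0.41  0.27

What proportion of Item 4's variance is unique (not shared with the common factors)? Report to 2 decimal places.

0.34

h² = 0.22² + 0.50² + 0.35² + 0.38² + 0.30² = 0.0484 + 0.2500 + 0.1225 + 0.1444 + 0.0900 = 0.6553
Uniqueness u² = 1 − h² = 1 − 0.6553 = 0.3447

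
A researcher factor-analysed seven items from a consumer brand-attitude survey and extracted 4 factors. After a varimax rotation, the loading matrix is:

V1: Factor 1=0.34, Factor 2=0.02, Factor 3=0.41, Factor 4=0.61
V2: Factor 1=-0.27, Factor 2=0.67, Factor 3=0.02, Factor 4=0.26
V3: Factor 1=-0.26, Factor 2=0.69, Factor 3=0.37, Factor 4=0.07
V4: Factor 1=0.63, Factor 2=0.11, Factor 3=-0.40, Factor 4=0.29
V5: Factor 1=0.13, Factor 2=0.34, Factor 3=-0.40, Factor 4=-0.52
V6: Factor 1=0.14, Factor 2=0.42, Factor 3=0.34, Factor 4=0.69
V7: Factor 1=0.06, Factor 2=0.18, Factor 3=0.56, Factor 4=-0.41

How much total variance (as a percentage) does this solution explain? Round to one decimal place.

SS loadings by factor: 0.6931, 1.2619, 1.0546, 1.4433; total = 4.4529.
Total variance with 7 standardized items is 7, so the solution explains 4.4529/7 = 0.6361 = 63.61%.

63.6%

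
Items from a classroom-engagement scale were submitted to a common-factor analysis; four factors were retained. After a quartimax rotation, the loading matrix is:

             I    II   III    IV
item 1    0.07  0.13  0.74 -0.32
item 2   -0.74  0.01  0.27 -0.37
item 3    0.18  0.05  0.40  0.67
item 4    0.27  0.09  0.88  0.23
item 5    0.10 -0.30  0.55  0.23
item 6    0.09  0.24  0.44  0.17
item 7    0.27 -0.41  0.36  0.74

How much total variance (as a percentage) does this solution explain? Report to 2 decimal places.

SS loadings by factor: 0.7488, 0.3433, 2.1806, 1.3705; total = 4.6432.
Total variance with 7 standardized items is 7, so the solution explains 4.6432/7 = 0.6633 = 66.33%.

66.33%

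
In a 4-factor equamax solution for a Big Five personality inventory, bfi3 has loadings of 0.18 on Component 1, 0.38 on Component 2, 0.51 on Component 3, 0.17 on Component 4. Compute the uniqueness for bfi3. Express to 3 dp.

h² = 0.18² + 0.38² + 0.51² + 0.17² = 0.0324 + 0.1444 + 0.2601 + 0.0289 = 0.4658
Uniqueness u² = 1 − h² = 1 − 0.4658 = 0.5342

0.534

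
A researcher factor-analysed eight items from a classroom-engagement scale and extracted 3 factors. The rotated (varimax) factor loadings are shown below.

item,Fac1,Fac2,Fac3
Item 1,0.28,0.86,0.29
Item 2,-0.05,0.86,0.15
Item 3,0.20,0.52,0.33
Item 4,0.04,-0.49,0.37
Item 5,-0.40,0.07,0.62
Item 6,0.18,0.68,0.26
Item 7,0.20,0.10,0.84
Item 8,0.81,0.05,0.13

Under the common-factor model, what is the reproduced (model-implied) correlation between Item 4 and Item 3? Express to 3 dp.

r̂ = Σ λ_i·λ_j across factors = (0.04)(0.20) + (-0.49)(0.52) + (0.37)(0.33)
  = +0.0080 -0.2548 +0.1221 = -0.1247

-0.125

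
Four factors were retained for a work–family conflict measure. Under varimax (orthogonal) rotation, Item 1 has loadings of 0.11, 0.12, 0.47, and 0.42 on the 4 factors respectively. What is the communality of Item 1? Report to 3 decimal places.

0.424

h² = 0.11² + 0.12² + 0.47² + 0.42² = 0.0121 + 0.0144 + 0.2209 + 0.1764 = 0.4238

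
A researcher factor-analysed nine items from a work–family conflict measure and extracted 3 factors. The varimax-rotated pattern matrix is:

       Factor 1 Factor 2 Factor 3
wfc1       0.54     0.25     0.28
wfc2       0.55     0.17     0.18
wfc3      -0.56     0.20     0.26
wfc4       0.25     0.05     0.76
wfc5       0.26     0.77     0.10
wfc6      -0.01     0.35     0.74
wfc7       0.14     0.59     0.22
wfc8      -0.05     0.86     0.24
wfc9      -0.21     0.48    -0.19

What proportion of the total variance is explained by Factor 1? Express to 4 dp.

SS loadings for Factor 1 = 0.54² + 0.55² + (-0.56)² + 0.25² + 0.26² + (-0.01)² + 0.14² + (-0.05)² + (-0.21)² = 1.1041
Proportion of variance = 1.1041 / 9 = 0.1227.

0.1227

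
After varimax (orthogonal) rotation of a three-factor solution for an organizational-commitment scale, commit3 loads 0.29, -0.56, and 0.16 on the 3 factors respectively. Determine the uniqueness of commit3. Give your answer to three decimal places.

h² = 0.29² + (-0.56)² + 0.16² = 0.0841 + 0.3136 + 0.0256 = 0.4233
Uniqueness u² = 1 − h² = 1 − 0.4233 = 0.5767

0.577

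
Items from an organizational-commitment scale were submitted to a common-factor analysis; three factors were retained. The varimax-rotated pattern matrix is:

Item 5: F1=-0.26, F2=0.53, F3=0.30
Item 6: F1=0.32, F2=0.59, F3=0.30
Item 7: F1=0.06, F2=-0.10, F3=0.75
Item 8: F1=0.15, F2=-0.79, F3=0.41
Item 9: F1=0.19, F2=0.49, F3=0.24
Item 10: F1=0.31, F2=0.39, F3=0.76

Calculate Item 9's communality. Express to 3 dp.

h² = 0.19² + 0.49² + 0.24² = 0.0361 + 0.2401 + 0.0576 = 0.3338

0.334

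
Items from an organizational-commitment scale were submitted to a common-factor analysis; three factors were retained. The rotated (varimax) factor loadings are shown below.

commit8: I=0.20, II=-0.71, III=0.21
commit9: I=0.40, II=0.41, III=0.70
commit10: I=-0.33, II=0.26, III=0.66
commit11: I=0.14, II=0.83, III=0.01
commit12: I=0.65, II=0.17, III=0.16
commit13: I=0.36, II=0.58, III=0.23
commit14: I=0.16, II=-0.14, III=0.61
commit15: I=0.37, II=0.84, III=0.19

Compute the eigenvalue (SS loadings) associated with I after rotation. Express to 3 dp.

1.043

SS loadings for I = 0.20² + 0.40² + (-0.33)² + 0.14² + 0.65² + 0.36² + 0.16² + 0.37² = 0.0400 + 0.1600 + 0.1089 + 0.0196 + 0.4225 + 0.1296 + 0.0256 + 0.1369 = 1.0431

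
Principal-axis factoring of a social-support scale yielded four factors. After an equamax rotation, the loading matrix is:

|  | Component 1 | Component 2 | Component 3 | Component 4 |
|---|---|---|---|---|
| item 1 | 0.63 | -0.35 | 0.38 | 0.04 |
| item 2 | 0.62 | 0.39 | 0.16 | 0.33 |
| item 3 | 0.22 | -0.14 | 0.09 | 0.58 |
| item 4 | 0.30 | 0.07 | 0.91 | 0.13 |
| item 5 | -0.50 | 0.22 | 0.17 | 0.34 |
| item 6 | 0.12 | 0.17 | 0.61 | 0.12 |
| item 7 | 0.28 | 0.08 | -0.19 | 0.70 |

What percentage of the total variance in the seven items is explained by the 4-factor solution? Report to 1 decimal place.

Communalities: 0.6654, 0.6710, 0.4125, 0.9399, 0.4429, 0.4298, 0.6109; Σh² = 4.1724.
Total variance with 7 standardized items is 7, so the solution explains 4.1724/7 = 0.5961 = 59.61%.

59.6%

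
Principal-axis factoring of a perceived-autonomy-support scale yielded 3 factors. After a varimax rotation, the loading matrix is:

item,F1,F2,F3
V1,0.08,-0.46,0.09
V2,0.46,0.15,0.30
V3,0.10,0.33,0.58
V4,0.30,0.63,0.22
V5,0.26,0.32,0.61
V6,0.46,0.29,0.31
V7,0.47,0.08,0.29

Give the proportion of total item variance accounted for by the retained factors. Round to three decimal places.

0.398

Communalities: 0.2261, 0.3241, 0.4553, 0.5353, 0.5421, 0.3918, 0.3114; Σh² = 2.7861.
Total variance with 7 standardized items is 7, so the solution explains 2.7861/7 = 0.3980.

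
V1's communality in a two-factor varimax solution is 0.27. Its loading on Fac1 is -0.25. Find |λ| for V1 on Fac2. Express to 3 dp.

0.456

Under orthogonal rotation h² = Σλ², so λ_Fac2² = h² − (0.0625) = 0.27 − 0.0625 = 0.2075.
|λ| = √0.2075 = 0.4555.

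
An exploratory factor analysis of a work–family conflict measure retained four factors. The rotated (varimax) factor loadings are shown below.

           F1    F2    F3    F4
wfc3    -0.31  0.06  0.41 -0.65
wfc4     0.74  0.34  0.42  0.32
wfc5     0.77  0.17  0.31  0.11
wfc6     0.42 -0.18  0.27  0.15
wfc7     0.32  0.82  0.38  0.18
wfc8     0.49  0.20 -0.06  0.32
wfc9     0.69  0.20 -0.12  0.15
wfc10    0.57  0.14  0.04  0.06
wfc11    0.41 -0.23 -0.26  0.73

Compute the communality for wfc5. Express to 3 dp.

h² = 0.77² + 0.17² + 0.31² + 0.11² = 0.5929 + 0.0289 + 0.0961 + 0.0121 = 0.7300

0.730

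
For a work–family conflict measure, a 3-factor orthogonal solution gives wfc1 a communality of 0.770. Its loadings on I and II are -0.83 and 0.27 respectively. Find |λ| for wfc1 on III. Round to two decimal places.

Under orthogonal rotation h² = Σλ², so λ_III² = h² − (0.7618) = 0.770 − 0.7618 = 0.0082.
|λ| = √0.0082 = 0.0906.

0.09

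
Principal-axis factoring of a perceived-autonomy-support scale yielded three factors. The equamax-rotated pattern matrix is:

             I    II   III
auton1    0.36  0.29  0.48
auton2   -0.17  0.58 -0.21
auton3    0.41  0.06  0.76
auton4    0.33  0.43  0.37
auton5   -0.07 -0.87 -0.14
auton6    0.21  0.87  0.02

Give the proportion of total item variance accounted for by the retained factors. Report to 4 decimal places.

0.6027

Communalities: 0.4441, 0.4094, 0.7493, 0.4307, 0.7814, 0.8014; Σh² = 3.6163.
Total variance with 6 standardized items is 6, so the solution explains 3.6163/6 = 0.6027.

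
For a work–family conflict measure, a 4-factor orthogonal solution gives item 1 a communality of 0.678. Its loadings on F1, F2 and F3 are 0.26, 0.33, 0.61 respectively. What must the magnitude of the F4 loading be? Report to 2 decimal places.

Under orthogonal rotation h² = Σλ², so λ_F4² = h² − (0.5486) = 0.678 − 0.5486 = 0.1294.
|λ| = √0.1294 = 0.3597.

0.36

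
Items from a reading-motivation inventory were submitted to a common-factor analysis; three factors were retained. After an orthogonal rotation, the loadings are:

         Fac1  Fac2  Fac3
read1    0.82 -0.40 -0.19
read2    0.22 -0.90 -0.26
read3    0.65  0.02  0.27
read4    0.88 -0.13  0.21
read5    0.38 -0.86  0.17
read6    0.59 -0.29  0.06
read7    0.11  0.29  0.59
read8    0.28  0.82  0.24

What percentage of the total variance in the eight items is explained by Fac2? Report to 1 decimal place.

SS loadings for Fac2 = (-0.40)² + (-0.90)² + 0.02² + (-0.13)² + (-0.86)² + (-0.29)² + 0.29² + 0.82² = 2.5675
With 8 standardized items, total variance = 8. Proportion = 2.5675/8 = 0.3209 → 32.09%.

32.1%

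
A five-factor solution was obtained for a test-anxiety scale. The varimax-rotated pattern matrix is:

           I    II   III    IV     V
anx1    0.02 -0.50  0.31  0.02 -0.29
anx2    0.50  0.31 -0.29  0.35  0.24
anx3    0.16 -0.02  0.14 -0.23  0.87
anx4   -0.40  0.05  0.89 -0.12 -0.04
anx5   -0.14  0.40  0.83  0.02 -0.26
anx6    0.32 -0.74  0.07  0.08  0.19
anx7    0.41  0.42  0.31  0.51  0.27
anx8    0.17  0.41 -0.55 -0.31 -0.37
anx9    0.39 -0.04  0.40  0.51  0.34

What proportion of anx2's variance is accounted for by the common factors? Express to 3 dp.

h² = 0.50² + 0.31² + (-0.29)² + 0.35² + 0.24² = 0.2500 + 0.0961 + 0.0841 + 0.1225 + 0.0576 = 0.6103

0.610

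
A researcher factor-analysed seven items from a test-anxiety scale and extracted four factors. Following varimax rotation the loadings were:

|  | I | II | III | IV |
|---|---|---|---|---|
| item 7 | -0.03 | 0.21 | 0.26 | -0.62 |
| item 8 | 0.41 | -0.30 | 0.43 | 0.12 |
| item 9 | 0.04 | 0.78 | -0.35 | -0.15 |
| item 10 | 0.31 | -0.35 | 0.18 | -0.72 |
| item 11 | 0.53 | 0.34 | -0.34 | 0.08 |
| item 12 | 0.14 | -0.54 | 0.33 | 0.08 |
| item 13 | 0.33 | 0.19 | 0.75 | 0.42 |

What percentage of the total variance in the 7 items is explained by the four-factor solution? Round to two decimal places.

61.54%

Communalities: 0.4970, 0.4574, 0.7550, 0.7694, 0.5185, 0.4265, 0.8839; Σh² = 4.3077.
Total variance with 7 standardized items is 7, so the solution explains 4.3077/7 = 0.6154 = 61.54%.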